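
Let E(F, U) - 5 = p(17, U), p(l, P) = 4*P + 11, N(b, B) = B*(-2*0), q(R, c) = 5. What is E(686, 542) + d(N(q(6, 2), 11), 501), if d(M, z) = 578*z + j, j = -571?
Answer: 291191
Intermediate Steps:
N(b, B) = 0 (N(b, B) = B*0 = 0)
p(l, P) = 11 + 4*P
E(F, U) = 16 + 4*U (E(F, U) = 5 + (11 + 4*U) = 16 + 4*U)
d(M, z) = -571 + 578*z (d(M, z) = 578*z - 571 = -571 + 578*z)
E(686, 542) + d(N(q(6, 2), 11), 501) = (16 + 4*542) + (-571 + 578*501) = (16 + 2168) + (-571 + 289578) = 2184 + 289007 = 291191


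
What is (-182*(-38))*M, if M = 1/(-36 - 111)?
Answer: -988/21 ≈ -47.048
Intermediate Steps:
M = -1/147 (M = 1/(-147) = -1/147 ≈ -0.0068027)
(-182*(-38))*M = -182*(-38)*(-1/147) = 6916*(-1/147) = -988/21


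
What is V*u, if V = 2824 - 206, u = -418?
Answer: -1094324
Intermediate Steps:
V = 2618
V*u = 2618*(-418) = -1094324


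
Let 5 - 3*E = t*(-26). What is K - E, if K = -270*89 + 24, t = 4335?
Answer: -184733/3 ≈ -61578.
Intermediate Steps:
E = 112715/3 (E = 5/3 - 1445*(-26) = 5/3 - 1/3*(-112710) = 5/3 + 37570 = 112715/3 ≈ 37572.)
K = -24006 (K = -24030 + 24 = -24006)
K - E = -24006 - 1*112715/3 = -24006 - 112715/3 = -184733/3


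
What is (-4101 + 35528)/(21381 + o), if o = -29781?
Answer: -31427/8400 ≈ -3.7413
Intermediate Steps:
(-4101 + 35528)/(21381 + o) = (-4101 + 35528)/(21381 - 29781) = 31427/(-8400) = 31427*(-1/8400) = -31427/8400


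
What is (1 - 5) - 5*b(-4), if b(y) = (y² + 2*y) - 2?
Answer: -34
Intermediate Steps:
b(y) = -2 + y² + 2*y
(1 - 5) - 5*b(-4) = (1 - 5) - 5*(-2 + (-4)² + 2*(-4)) = -4 - 5*(-2 + 16 - 8) = -4 - 5*6 = -4 - 30 = -34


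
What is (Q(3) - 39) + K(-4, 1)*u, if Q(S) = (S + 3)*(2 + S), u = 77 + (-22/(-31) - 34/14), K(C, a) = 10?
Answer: 161407/217 ≈ 743.81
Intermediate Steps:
u = 16336/217 (u = 77 + (-22*(-1/31) - 34*1/14) = 77 + (22/31 - 17/7) = 77 - 373/217 = 16336/217 ≈ 75.281)
Q(S) = (2 + S)*(3 + S) (Q(S) = (3 + S)*(2 + S) = (2 + S)*(3 + S))
(Q(3) - 39) + K(-4, 1)*u = ((6 + 3² + 5*3) - 39) + 10*(16336/217) = ((6 + 9 + 15) - 39) + 163360/217 = (30 - 39) + 163360/217 = -9 + 163360/217 = 161407/217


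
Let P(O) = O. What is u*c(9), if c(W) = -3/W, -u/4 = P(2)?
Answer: 8/3 ≈ 2.6667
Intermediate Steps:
u = -8 (u = -4*2 = -8)
u*c(9) = -(-24)/9 = -8*(-⅓) = 8/3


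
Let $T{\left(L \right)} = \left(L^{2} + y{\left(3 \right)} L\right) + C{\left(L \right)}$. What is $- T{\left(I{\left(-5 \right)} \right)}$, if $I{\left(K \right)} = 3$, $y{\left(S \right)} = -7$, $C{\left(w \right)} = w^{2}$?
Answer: $3$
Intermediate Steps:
$T{\left(L \right)} = - 7 L + 2 L^{2}$ ($T{\left(L \right)} = \left(L^{2} - 7 L\right) + L^{2} = - 7 L + 2 L^{2}$)
$- T{\left(I{\left(-5 \right)} \right)} = - 3 \left(-7 + 2 \cdot 3\right) = - 3 \left(-7 + 6\right) = - 3 \left(-1\right) = \left(-1\right) \left(-3\right) = 3$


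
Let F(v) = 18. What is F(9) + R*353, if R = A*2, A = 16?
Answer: 11314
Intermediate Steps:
R = 32 (R = 16*2 = 32)
F(9) + R*353 = 18 + 32*353 = 18 + 11296 = 11314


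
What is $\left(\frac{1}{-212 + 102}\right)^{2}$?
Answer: $\frac{1}{12100} \approx 8.2645 \cdot 10^{-5}$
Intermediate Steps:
$\left(\frac{1}{-212 + 102}\right)^{2} = \left(\frac{1}{-110}\right)^{2} = \left(- \frac{1}{110}\right)^{2} = \frac{1}{12100}$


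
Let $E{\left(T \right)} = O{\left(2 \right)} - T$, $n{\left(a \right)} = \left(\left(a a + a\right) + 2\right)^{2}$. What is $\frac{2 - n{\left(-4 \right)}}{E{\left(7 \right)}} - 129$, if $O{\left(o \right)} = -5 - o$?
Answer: $- \frac{806}{7} \approx -115.14$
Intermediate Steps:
$n{\left(a \right)} = \left(2 + a + a^{2}\right)^{2}$ ($n{\left(a \right)} = \left(\left(a^{2} + a\right) + 2\right)^{2} = \left(\left(a + a^{2}\right) + 2\right)^{2} = \left(2 + a + a^{2}\right)^{2}$)
$E{\left(T \right)} = -7 - T$ ($E{\left(T \right)} = \left(-5 - 2\right) - T = -7 - T$)
$\frac{2 - n{\left(-4 \right)}}{E{\left(7 \right)}} - 129 = \frac{2 - \left(2 - 4 + \left(-4\right)^{2}\right)^{2}}{-7 - 7} - 129 = \frac{2 - \left(2 - 4 + 16\right)^{2}}{-7 - 7} - 129 = \frac{2 - 14^{2}}{-14} - 129 = - \frac{2 - 196}{14} - 129 = \left(- \frac{1}{14}\right) \left(-194\right) - 129 = \frac{97}{7} - 129 = - \frac{806}{7}$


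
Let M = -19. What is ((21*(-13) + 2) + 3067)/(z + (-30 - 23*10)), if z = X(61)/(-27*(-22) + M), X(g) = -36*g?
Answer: -401925/37924 ≈ -10.598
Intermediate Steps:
z = -2196/575 (z = (-36*61)/(-27*(-22) - 19) = -2196/(594 - 19) = -2196/575 ≈ -3.8191)
((21*(-13) + 2) + 3067)/(z + (-30 - 23*10)) = ((21*(-13) + 2) + 3067)/(-2196/575 + (-30 - 23*10)) = ((-273 + 2) + 3067)/(-2196/575 + (-30 - 230)) = (-271 + 3067)/(-2196/575 - 260) = 2796/(-151696/575) = 2796*(-575/151696) = -401925/37924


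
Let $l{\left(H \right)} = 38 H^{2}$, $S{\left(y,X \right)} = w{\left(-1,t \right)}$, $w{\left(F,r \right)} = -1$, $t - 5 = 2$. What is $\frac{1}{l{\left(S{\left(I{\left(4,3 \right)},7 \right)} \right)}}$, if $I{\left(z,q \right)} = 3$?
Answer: $\frac{1}{38} \approx 0.026316$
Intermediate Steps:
$t = 7$ ($t = 5 + 2 = 7$)
$S{\left(y,X \right)} = -1$
$\frac{1}{l{\left(S{\left(I{\left(4,3 \right)},7 \right)} \right)}} = \frac{1}{38 \left(-1\right)^{2}} = \frac{1}{38 \cdot 1} = \frac{1}{38}$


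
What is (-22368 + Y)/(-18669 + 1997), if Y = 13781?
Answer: 8587/16672 ≈ 0.51505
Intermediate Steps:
(-22368 + Y)/(-18669 + 1997) = (-22368 + 13781)/(-18669 + 1997) = -8587/(-16672) = -8587*(-1/16672) = 8587/16672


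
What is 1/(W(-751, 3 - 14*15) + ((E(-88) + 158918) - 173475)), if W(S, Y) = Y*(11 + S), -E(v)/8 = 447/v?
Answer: 11/1525300 ≈ 7.2117e-6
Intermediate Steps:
E(v) = -3576/v
1/(W(-751, 3 - 14*15) + ((E(-88) + 158918) - 173475)) = 1/((3 - 14*15)*(11 - 751) + ((-3576/(-88) + 158918) - 173475)) = 1/((3 - 210)*(-740) + ((-3576*(-1/88) + 158918) - 173475)) = 1/(-207*(-740) + ((447/11 + 158918) - 173475)) = 1/(153180 + (1748545/11 - 173475)) = 1/(153180 - 159680/11) = 1/(1525300/11) = 11/1525300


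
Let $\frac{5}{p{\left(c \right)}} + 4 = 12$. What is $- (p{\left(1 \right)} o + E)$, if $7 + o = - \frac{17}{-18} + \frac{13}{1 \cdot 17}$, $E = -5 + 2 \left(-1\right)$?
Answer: $\frac{25231}{2448} \approx 10.307$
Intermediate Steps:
$E = -7$ ($E = -5 - 2 = -7$)
$p{\left(c \right)} = \frac{5}{8}$ ($p{\left(c \right)} = \frac{5}{-4 + 12} = \frac{5}{8}$)
$o = - \frac{1619}{306}$ ($o = -7 + \left(- \frac{17}{-18} + \frac{13}{1 \cdot 17}\right) = -7 + \left(\left(-17\right) \left(- \frac{1}{18}\right) + \frac{13}{17}\right) = -7 + \left(\frac{17}{18} + 13 \cdot \frac{1}{17}\right) = -7 + \left(\frac{17}{18} + \frac{13}{17}\right) = -7 + \frac{523}{306} = - \frac{1619}{306} \approx -5.2908$)
$- (p{\left(1 \right)} o + E) = - (\frac{5}{8} \left(- \frac{1619}{306}\right) - 7) = - (- \frac{8095}{2448} - 7) = \left(-1\right) \left(- \frac{25231}{2448}\right) = \frac{25231}{2448}$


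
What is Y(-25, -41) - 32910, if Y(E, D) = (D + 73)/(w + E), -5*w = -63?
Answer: -1020290/31 ≈ -32913.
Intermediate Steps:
w = 63/5 (w = -⅕*(-63) = 63/5 ≈ 12.600)
Y(E, D) = (73 + D)/(63/5 + E) (Y(E, D) = (D + 73)/(63/5 + E) = (73 + D)/(63/5 + E))
Y(-25, -41) - 32910 = 5*(73 - 41)/(63 + 5*(-25)) - 32910 = 5*32/(63 - 125) - 32910 = 5*32/(-62) - 32910 = 5*(-1/62)*32 - 32910 = -80/31 - 32910 = -1020290/31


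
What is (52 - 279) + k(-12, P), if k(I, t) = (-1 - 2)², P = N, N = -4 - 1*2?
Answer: -218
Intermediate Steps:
N = -6 (N = -4 - 2 = -6)
P = -6
k(I, t) = 9 (k(I, t) = (-3)² = 9)
(52 - 279) + k(-12, P) = (52 - 279) + 9 = -227 + 9 = -218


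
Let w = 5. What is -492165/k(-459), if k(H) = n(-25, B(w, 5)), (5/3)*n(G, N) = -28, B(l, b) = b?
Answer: 820275/28 ≈ 29296.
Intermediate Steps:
n(G, N) = -84/5 (n(G, N) = (⅗)*(-28) = -84/5)
k(H) = -84/5
-492165/k(-459) = -492165/(-84/5) = -492165*(-5/84) = 820275/28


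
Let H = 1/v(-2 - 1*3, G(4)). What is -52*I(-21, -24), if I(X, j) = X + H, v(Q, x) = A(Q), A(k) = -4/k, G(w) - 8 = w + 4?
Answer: 1027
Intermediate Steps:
G(w) = 12 + w (G(w) = 8 + (w + 4) = 8 + (4 + w) = 12 + w)
v(Q, x) = -4/Q
H = 5/4 (H = 1/(-4/(-2 - 1*3)) = 1/(-4/(-2 - 3)) = 1/(-4/(-5)) = 1/(-4*(-⅕)) = 1/(⅘) = 5/4 ≈ 1.2500)
I(X, j) = 5/4 + X (I(X, j) = X + 5/4 = 5/4 + X)
-52*I(-21, -24) = -52*(5/4 - 21) = -52*(-79/4) = 1027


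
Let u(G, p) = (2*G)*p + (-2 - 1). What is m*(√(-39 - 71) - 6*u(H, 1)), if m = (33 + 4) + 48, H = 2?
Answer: -510 + 85*I*√110 ≈ -510.0 + 891.49*I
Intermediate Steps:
u(G, p) = -3 + 2*G*p (u(G, p) = 2*G*p - 3 = -3 + 2*G*p)
m = 85 (m = 37 + 48 = 85)
m*(√(-39 - 71) - 6*u(H, 1)) = 85*(√(-39 - 71) - 6*(-3 + 2*2*1)) = 85*(√(-110) - 6*(-3 + 4)) = 85*(I*√110 - 6*1) = 85*(I*√110 - 6) = 85*(-6 + I*√110) = -510 + 85*I*√110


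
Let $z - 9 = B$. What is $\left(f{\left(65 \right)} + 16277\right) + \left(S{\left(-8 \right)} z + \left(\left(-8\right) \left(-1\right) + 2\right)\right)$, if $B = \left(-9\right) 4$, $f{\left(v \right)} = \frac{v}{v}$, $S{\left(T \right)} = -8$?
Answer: $16504$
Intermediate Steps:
$f{\left(v \right)} = 1$
$B = -36$
$z = -27$ ($z = 9 - 36 = -27$)
$\left(f{\left(65 \right)} + 16277\right) + \left(S{\left(-8 \right)} z + \left(\left(-8\right) \left(-1\right) + 2\right)\right) = \left(1 + 16277\right) + \left(\left(-8\right) \left(-27\right) + \left(\left(-8\right) \left(-1\right) + 2\right)\right) = 16278 + \left(216 + \left(8 + 2\right)\right) = 16278 + \left(216 + 10\right) = 16278 + 226 = 16504$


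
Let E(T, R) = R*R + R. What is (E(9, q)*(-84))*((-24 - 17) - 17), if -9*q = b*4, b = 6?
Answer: 64960/3 ≈ 21653.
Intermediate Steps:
q = -8/3 (q = -2*4/3 = -⅑*24 = -8/3 ≈ -2.6667)
E(T, R) = R + R² (E(T, R) = R² + R = R + R²)
(E(9, q)*(-84))*((-24 - 17) - 17) = (-8*(1 - 8/3)/3*(-84))*((-24 - 17) - 17) = (-8/3*(-5/3)*(-84))*(-41 - 17) = ((40/9)*(-84))*(-58) = -1120/3*(-58) = 64960/3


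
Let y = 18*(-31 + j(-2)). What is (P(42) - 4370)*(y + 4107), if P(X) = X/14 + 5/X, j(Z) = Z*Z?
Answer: -221374663/14 ≈ -1.5812e+7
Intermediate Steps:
j(Z) = Z²
y = -486 (y = 18*(-31 + (-2)²) = 18*(-31 + 4) = 18*(-27) = -486)
P(X) = 5/X + X/14 (P(X) = X*(1/14) + 5/X = X/14 + 5/X = 5/X + X/14)
(P(42) - 4370)*(y + 4107) = ((5/42 + (1/14)*42) - 4370)*(-486 + 4107) = ((5*(1/42) + 3) - 4370)*3621 = ((5/42 + 3) - 4370)*3621 = (131/42 - 4370)*3621 = -183409/42*3621 = -221374663/14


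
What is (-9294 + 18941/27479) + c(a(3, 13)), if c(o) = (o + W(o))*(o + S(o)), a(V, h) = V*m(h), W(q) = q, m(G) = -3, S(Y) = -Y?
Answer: -255370885/27479 ≈ -9293.3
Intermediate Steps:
a(V, h) = -3*V (a(V, h) = V*(-3) = -3*V)
c(o) = 0 (c(o) = (o + o)*(o - o) = (2*o)*0 = 0)
(-9294 + 18941/27479) + c(a(3, 13)) = (-9294 + 18941/27479) + 0 = -255370885/27479 + 0 = -255370885/27479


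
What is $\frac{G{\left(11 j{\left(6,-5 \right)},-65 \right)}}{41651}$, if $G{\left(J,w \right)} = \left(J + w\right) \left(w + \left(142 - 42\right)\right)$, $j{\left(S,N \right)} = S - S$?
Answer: $- \frac{2275}{41651} \approx -0.054621$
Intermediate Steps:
$j{\left(S,N \right)} = 0$
$G{\left(J,w \right)} = \left(100 + w\right) \left(J + w\right)$ ($G{\left(J,w \right)} = \left(J + w\right) \left(w + \left(142 - 42\right)\right) = \left(J + w\right) \left(w + 100\right) = \left(J + w\right) \left(100 + w\right) = \left(100 + w\right) \left(J + w\right)$)
$\frac{G{\left(11 j{\left(6,-5 \right)},-65 \right)}}{41651} = \frac{\left(-65\right)^{2} + 100 \cdot 11 \cdot 0 + 100 \left(-65\right) + 11 \cdot 0 \left(-65\right)}{41651} = \left(4225 + 100 \cdot 0 - 6500 + 0 \left(-65\right)\right) \frac{1}{41651} = \left(4225 + 0 - 6500 + 0\right) \frac{1}{41651} = \left(-2275\right) \frac{1}{41651} = - \frac{2275}{41651}$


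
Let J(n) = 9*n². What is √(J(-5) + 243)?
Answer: 6*√13 ≈ 21.633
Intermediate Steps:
√(J(-5) + 243) = √(9*(-5)² + 243) = √(9*25 + 243) = √(225 + 243) = √468 = 6*√13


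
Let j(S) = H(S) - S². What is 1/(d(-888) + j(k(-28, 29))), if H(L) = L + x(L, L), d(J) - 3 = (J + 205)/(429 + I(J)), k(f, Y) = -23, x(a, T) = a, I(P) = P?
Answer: -459/261865 ≈ -0.0017528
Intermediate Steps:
d(J) = 3 + (205 + J)/(429 + J) (d(J) = 3 + (J + 205)/(429 + J) = 3 + (205 + J)/(429 + J))
H(L) = 2*L (H(L) = L + L = 2*L)
j(S) = -S² + 2*S (j(S) = 2*S - S² = -S² + 2*S)
1/(d(-888) + j(k(-28, 29))) = 1/(4*(373 - 888)/(429 - 888) - 23*(2 - 1*(-23))) = 1/(4*(-515)/(-459) - 23*(2 + 23)) = 1/(4*(-1/459)*(-515) - 23*25) = 1/(2060/459 - 575) = 1/(-261865/459) = -459/261865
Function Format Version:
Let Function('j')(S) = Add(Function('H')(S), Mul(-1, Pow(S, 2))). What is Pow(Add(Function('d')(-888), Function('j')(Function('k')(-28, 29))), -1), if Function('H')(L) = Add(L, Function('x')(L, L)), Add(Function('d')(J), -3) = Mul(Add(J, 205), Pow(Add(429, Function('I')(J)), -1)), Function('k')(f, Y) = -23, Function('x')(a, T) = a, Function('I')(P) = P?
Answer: Rational(-459, 261865) ≈ -0.0017528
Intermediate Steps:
Function('d')(J) = Add(3, Mul(Pow(Add(429, J), -1), Add(205, J))) (Function('d')(J) = Add(3, Mul(Add(J, 205), Pow(Add(429, J), -1))) = Add(3, Mul(Add(205, J), Pow(Add(429, J), -1))) = Add(3, Mul(Pow(Add(429, J), -1), Add(205, J))))
Function('H')(L) = Mul(2, L) (Function('H')(L) = Add(L, L) = Mul(2, L))
Function('j')(S) = Add(Mul(-1, Pow(S, 2)), Mul(2, S)) (Function('j')(S) = Add(Mul(2, S), Mul(-1, Pow(S, 2))) = Add(Mul(-1, Pow(S, 2)), Mul(2, S)))
Pow(Add(Function('d')(-888), Function('j')(Function('k')(-28, 29))), -1) = Pow(Add(Mul(4, Pow(Add(429, -888), -1), Add(373, -888)), Mul(-23, Add(2, Mul(-1, -23)))), -1) = Pow(Add(Mul(4, Pow(-459, -1), -515), Mul(-23, Add(2, 23))), -1) = Pow(Add(Mul(4, Rational(-1, 459), -515), Mul(-23, 25)), -1) = Pow(Add(Rational(2060, 459), -575), -1) = Pow(Rational(-261865, 459), -1) = Rational(-459, 261865)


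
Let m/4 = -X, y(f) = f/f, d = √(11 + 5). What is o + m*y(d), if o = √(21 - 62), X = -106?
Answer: 424 + I*√41 ≈ 424.0 + 6.4031*I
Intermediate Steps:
d = 4 (d = √16 = 4)
y(f) = 1
o = I*√41 (o = √(-41) = I*√41 ≈ 6.4031*I)
m = 424 (m = 4*(-1*(-106)) = 4*106 = 424)
o + m*y(d) = I*√41 + 424*1 = I*√41 + 424 = 424 + I*√41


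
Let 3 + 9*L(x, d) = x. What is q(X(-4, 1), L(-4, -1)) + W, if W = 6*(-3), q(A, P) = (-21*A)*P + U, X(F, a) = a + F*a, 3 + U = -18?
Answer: -88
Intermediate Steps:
U = -21 (U = -3 - 18 = -21)
L(x, d) = -1/3 + x/9
q(A, P) = -21 - 21*A*P (q(A, P) = (-21*A)*P - 21 = -21*A*P - 21 = -21 - 21*A*P)
W = -18
q(X(-4, 1), L(-4, -1)) + W = (-21 - 21*1*(1 - 4)*(-1/3 + (1/9)*(-4))) - 18 = (-21 - 21*1*(-3)*(-1/3 - 4/9)) - 18 = (-21 - 21*(-3)*(-7/9)) - 18 = (-21 - 49) - 18 = -70 - 18 = -88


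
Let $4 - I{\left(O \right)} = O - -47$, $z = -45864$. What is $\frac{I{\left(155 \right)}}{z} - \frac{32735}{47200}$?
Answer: $- \frac{4144479}{6013280} \approx -0.68922$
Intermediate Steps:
$I{\left(O \right)} = -43 - O$ ($I{\left(O \right)} = 4 - \left(O - -47\right) = 4 - \left(O + 47\right) = 4 - \left(47 + O\right) = -43 - O$)
$\frac{I{\left(155 \right)}}{z} - \frac{32735}{47200} = \frac{-43 - 155}{-45864} - \frac{32735}{47200} = \left(-43 - 155\right) \left(- \frac{1}{45864}\right) - \frac{6547}{9440} = \left(-198\right) \left(- \frac{1}{45864}\right) - \frac{6547}{9440} = \frac{11}{2548} - \frac{6547}{9440} = - \frac{4144479}{6013280}$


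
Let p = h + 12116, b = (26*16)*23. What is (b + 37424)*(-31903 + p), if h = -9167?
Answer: -1360606368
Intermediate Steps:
b = 9568 (b = 416*23 = 9568)
p = 2949 (p = -9167 + 12116 = 2949)
(b + 37424)*(-31903 + p) = (9568 + 37424)*(-31903 + 2949) = 46992*(-28954) = -1360606368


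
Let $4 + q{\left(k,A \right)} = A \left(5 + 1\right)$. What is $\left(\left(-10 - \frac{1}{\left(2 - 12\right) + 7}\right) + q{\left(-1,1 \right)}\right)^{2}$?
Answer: $\frac{529}{9} \approx 58.778$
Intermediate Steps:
$q{\left(k,A \right)} = -4 + 6 A$ ($q{\left(k,A \right)} = -4 + A \left(5 + 1\right) = -4 + A 6 = -4 + 6 A$)
$\left(\left(-10 - \frac{1}{\left(2 - 12\right) + 7}\right) + q{\left(-1,1 \right)}\right)^{2} = \left(\left(-10 - \frac{1}{\left(2 - 12\right) + 7}\right) + \left(-4 + 6 \cdot 1\right)\right)^{2} = \left(\left(-10 - \frac{1}{\left(2 - 12\right) + 7}\right) + \left(-4 + 6\right)\right)^{2} = \left(\left(-10 - \frac{1}{-10 + 7}\right) + 2\right)^{2} = \left(\left(-10 - \frac{1}{-3}\right) + 2\right)^{2} = \left(\left(-10 - - \frac{1}{3}\right) + 2\right)^{2} = \left(\left(-10 + \frac{1}{3}\right) + 2\right)^{2} = \left(- \frac{29}{3} + 2\right)^{2} = \left(- \frac{23}{3}\right)^{2} = \frac{529}{9}$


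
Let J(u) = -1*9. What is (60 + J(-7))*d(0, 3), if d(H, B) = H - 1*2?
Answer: -102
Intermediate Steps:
d(H, B) = -2 + H (d(H, B) = H - 2 = -2 + H)
J(u) = -9
(60 + J(-7))*d(0, 3) = (60 - 9)*(-2 + 0) = 51*(-2) = -102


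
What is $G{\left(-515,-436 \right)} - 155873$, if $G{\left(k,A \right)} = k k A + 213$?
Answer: $-115793760$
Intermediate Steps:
$G{\left(k,A \right)} = 213 + A k^{2}$ ($G{\left(k,A \right)} = k^{2} A + 213 = A k^{2} + 213 = 213 + A k^{2}$)
$G{\left(-515,-436 \right)} - 155873 = \left(213 - 436 \left(-515\right)^{2}\right) - 155873 = \left(213 - 115638100\right) - 155873 = -115637887 - 155873 = -115793760$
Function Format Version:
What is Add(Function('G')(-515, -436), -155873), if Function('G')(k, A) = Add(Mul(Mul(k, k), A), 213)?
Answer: -115793760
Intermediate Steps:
Function('G')(k, A) = Add(213, Mul(A, Pow(k, 2))) (Function('G')(k, A) = Add(Mul(Pow(k, 2), A), 213) = Add(Mul(A, Pow(k, 2)), 213) = Add(213, Mul(A, Pow(k, 2))))
Add(Function('G')(-515, -436), -155873) = Add(Add(213, Mul(-436, Pow(-515, 2))), -155873) = Add(Add(213, Mul(-436, 265225)), -155873) = Add(Add(213, -115638100), -155873) = Add(-115637887, -155873) = -115793760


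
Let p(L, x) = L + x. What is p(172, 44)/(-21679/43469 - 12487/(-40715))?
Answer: -3747897180/3331991 ≈ -1124.8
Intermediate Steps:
p(172, 44)/(-21679/43469 - 12487/(-40715)) = (172 + 44)/(-21679/43469 - 12487/(-40715)) = 216/(-21679*1/43469 - 12487*(-1/40715)) = 216/(-21679/43469 + 12487/40715) = 216/(-19991946/104108255) = 216*(-104108255/19991946) = -3747897180/3331991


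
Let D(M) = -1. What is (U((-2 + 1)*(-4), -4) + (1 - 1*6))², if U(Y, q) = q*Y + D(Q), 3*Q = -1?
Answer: 484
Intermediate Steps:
Q = -⅓ (Q = (⅓)*(-1) = -⅓ ≈ -0.33333)
U(Y, q) = -1 + Y*q (U(Y, q) = q*Y - 1 = Y*q - 1 = -1 + Y*q)
(U((-2 + 1)*(-4), -4) + (1 - 1*6))² = ((-1 + ((-2 + 1)*(-4))*(-4)) + (1 - 1*6))² = ((-1 - 1*(-4)*(-4)) + (1 - 6))² = ((-1 + 4*(-4)) - 5)² = ((-1 - 16) - 5)² = (-17 - 5)² = (-22)² = 484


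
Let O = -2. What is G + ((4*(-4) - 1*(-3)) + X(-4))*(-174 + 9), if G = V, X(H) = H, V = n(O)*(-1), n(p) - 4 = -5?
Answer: 2806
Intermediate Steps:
n(p) = -1 (n(p) = 4 - 5 = -1)
V = 1 (V = -1*(-1) = 1)
G = 1
G + ((4*(-4) - 1*(-3)) + X(-4))*(-174 + 9) = 1 + ((4*(-4) - 1*(-3)) - 4)*(-174 + 9) = 1 + ((-16 + 3) - 4)*(-165) = 1 + (-13 - 4)*(-165) = 1 - 17*(-165) = 1 + 2805 = 2806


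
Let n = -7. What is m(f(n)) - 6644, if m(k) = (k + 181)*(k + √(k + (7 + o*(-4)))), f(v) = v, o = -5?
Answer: -7862 + 348*√5 ≈ -7083.9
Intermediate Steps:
m(k) = (181 + k)*(k + √(27 + k)) (m(k) = (k + 181)*(k + √(k + (7 - 5*(-4)))) = (181 + k)*(k + √(k + (7 + 20))) = (181 + k)*(k + √(k + 27)) = (181 + k)*(k + √(27 + k)))
m(f(n)) - 6644 = ((-7)² + 181*(-7) + 181*√(27 - 7) - 7*√(27 - 7)) - 6644 = (49 - 1267 + 181*√20 - 14*√5) - 6644 = (49 - 1267 + 181*(2*√5) - 14*√5) - 6644 = (49 - 1267 + 362*√5 - 14*√5) - 6644 = (-1218 + 348*√5) - 6644 = -7862 + 348*√5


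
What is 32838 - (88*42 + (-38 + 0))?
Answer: 29180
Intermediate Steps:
32838 - (88*42 + (-38 + 0)) = 32838 - (3696 - 38) = 32838 - 1*3658 = 32838 - 3658 = 29180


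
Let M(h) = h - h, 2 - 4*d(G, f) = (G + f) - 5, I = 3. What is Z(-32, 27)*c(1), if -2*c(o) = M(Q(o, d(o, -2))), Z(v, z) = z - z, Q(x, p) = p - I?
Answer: 0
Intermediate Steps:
d(G, f) = 7/4 - G/4 - f/4 (d(G, f) = 1/2 - ((G + f) - 5)/4 = 1/2 - (-5 + G + f)/4 = 1/2 + (5/4 - G/4 - f/4) = 7/4 - G/4 - f/4)
Q(x, p) = -3 + p (Q(x, p) = p - 1*3 = p - 3 = -3 + p)
Z(v, z) = 0
M(h) = 0
c(o) = 0 (c(o) = -1/2*0 = 0)
Z(-32, 27)*c(1) = 0*0 = 0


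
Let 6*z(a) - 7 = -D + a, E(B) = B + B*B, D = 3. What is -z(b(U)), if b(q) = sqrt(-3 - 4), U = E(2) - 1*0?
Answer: -2/3 - I*sqrt(7)/6 ≈ -0.66667 - 0.44096*I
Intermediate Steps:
E(B) = B + B**2
U = 6 (U = 2*(1 + 2) - 1*0 = 2*3 + 0 = 6 + 0 = 6)
b(q) = I*sqrt(7) (b(q) = sqrt(-7) = I*sqrt(7))
z(a) = 2/3 + a/6 (z(a) = 7/6 + (-1*3 + a)/6 = 7/6 + (-3 + a)/6 = 7/6 + (-1/2 + a/6) = 2/3 + a/6)
-z(b(U)) = -(2/3 + (I*sqrt(7))/6) = -(2/3 + I*sqrt(7)/6) = -2/3 - I*sqrt(7)/6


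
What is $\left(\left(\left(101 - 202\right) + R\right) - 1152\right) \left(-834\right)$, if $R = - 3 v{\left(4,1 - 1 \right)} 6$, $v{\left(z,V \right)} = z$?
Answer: $1105050$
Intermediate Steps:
$R = -72$ ($R = \left(-3\right) 4 \cdot 6 = \left(-12\right) 6 = -72$)
$\left(\left(\left(101 - 202\right) + R\right) - 1152\right) \left(-834\right) = \left(\left(\left(101 - 202\right) - 72\right) - 1152\right) \left(-834\right) = \left(\left(-101 - 72\right) - 1152\right) \left(-834\right) = \left(-173 - 1152\right) \left(-834\right) = \left(-1325\right) \left(-834\right) = 1105050$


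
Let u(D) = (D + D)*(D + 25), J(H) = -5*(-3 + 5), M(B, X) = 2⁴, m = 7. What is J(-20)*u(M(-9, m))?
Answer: -13120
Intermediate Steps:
M(B, X) = 16
J(H) = -10 (J(H) = -5*2 = -10)
u(D) = 2*D*(25 + D) (u(D) = (2*D)*(25 + D) = 2*D*(25 + D))
J(-20)*u(M(-9, m)) = -20*16*(25 + 16) = -20*16*41 = -10*1312 = -13120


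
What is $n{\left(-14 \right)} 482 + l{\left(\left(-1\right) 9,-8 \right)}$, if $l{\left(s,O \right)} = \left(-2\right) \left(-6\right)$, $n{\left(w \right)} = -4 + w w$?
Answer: $92556$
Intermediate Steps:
$n{\left(w \right)} = -4 + w^{2}$
$l{\left(s,O \right)} = 12$
$n{\left(-14 \right)} 482 + l{\left(\left(-1\right) 9,-8 \right)} = \left(-4 + \left(-14\right)^{2}\right) 482 + 12 = \left(-4 + 196\right) 482 + 12 = 192 \cdot 482 + 12 = 92544 + 12 = 92556$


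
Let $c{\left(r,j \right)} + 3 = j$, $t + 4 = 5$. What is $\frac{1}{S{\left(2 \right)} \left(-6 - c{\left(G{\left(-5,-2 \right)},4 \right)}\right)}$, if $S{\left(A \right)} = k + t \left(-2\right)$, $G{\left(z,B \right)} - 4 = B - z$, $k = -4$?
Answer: $\frac{1}{42} \approx 0.02381$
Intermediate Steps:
$t = 1$ ($t = -4 + 5 = 1$)
$G{\left(z,B \right)} = 4 + B - z$ ($G{\left(z,B \right)} = 4 + \left(B - z\right) = 4 + B - z$)
$c{\left(r,j \right)} = -3 + j$
$S{\left(A \right)} = -6$ ($S{\left(A \right)} = -4 + 1 \left(-2\right) = -4 - 2 = -6$)
$\frac{1}{S{\left(2 \right)} \left(-6 - c{\left(G{\left(-5,-2 \right)},4 \right)}\right)} = \frac{1}{\left(-6\right) \left(-6 - \left(-3 + 4\right)\right)} = \frac{1}{\left(-6\right) \left(-6 - 1\right)} = \frac{1}{\left(-6\right) \left(-7\right)} = \frac{1}{42}$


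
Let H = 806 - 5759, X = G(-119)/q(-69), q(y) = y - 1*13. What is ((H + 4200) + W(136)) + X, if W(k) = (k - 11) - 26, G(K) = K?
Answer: -53509/82 ≈ -652.55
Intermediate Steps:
q(y) = -13 + y (q(y) = y - 13 = -13 + y)
X = 119/82 (X = -119/(-13 - 69) = -119/(-82) = -119*(-1/82) = 119/82 ≈ 1.4512)
H = -4953
W(k) = -37 + k (W(k) = (-11 + k) - 26 = -37 + k)
((H + 4200) + W(136)) + X = ((-4953 + 4200) + (-37 + 136)) + 119/82 = (-753 + 99) + 119/82 = -654 + 119/82 = -53509/82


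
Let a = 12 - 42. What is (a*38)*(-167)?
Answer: 190380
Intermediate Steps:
a = -30
(a*38)*(-167) = -30*38*(-167) = -1140*(-167) = 190380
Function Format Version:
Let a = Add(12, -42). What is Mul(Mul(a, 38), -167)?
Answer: 190380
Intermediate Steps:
a = -30
Mul(Mul(a, 38), -167) = Mul(Mul(-30, 38), -167) = Mul(-1140, -167) = 190380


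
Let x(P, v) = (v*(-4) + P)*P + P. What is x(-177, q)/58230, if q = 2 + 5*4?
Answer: 2596/3235 ≈ 0.80247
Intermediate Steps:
q = 22 (q = 2 + 20 = 22)
x(P, v) = P + P*(P - 4*v) (x(P, v) = (-4*v + P)*P + P = (P - 4*v)*P + P = P*(P - 4*v) + P = P + P*(P - 4*v))
x(-177, q)/58230 = -177*(1 - 177 - 4*22)/58230 = -177*(1 - 177 - 88)*(1/58230) = -177*(-264)*(1/58230) = 46728*(1/58230) = 2596/3235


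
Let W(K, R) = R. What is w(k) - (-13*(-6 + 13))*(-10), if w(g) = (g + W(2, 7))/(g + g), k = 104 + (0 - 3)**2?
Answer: -102770/113 ≈ -909.47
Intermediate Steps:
k = 113 (k = 104 + (-3)**2 = 104 + 9 = 113)
w(g) = (7 + g)/(2*g) (w(g) = (g + 7)/(g + g) = (7 + g)/((2*g)) = (7 + g)*(1/(2*g)) = (7 + g)/(2*g))
w(k) - (-13*(-6 + 13))*(-10) = (1/2)*(7 + 113)/113 - (-13*(-6 + 13))*(-10) = (1/2)*(1/113)*120 - (-13*7)*(-10) = 60/113 - (-91)*(-10) = 60/113 - 1*910 = 60/113 - 910 = -102770/113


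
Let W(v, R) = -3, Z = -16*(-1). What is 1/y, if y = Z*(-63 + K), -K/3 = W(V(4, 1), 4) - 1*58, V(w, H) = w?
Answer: 1/1920 ≈ 0.00052083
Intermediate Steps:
Z = 16
K = 183 (K = -3*(-3 - 1*58) = -3*(-3 - 58) = -3*(-61) = 183)
y = 1920 (y = 16*(-63 + 183) = 16*120 = 1920)
1/y = 1/1920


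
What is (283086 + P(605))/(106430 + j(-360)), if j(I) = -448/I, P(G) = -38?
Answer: 6368580/2394703 ≈ 2.6594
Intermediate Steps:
(283086 + P(605))/(106430 + j(-360)) = (283086 - 38)/(106430 - 448/(-360)) = 283048/(106430 - 448*(-1/360)) = 283048/(106430 + 56/45) = 283048/(4789406/45) = 283048*(45/4789406) = 6368580/2394703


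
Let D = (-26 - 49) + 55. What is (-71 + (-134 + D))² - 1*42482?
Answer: 8143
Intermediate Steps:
D = -20 (D = -75 + 55 = -20)
(-71 + (-134 + D))² - 1*42482 = (-71 + (-134 - 20))² - 1*42482 = (-71 - 154)² - 42482 = (-225)² - 42482 = 50625 - 42482 = 8143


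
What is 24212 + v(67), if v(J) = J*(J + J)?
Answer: 33190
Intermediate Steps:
v(J) = 2*J² (v(J) = J*(2*J) = 2*J²)
24212 + v(67) = 24212 + 2*67² = 24212 + 2*4489 = 24212 + 8978 = 33190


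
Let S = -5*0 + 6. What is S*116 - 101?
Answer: 595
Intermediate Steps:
S = 6 (S = 0 + 6 = 6)
S*116 - 101 = 6*116 - 101 = 696 - 101 = 595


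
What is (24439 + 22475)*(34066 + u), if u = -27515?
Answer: 307333614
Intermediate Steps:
(24439 + 22475)*(34066 + u) = (24439 + 22475)*(34066 - 27515) = 46914*6551 = 307333614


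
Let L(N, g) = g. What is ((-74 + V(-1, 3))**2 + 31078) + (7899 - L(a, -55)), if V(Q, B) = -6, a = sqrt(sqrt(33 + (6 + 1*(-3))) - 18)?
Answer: 45432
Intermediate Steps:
a = 2*I*sqrt(3) (a = sqrt(sqrt(33 + (6 - 3)) - 18) = sqrt(sqrt(33 + 3) - 18) = sqrt(sqrt(36) - 18) = sqrt(6 - 18) = sqrt(-12) = 2*I*sqrt(3) ≈ 3.4641*I)
((-74 + V(-1, 3))**2 + 31078) + (7899 - L(a, -55)) = ((-74 - 6)**2 + 31078) + (7899 - 1*(-55)) = ((-80)**2 + 31078) + (7899 + 55) = (6400 + 31078) + 7954 = 37478 + 7954 = 45432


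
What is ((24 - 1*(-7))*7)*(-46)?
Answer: -9982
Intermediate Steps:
((24 - 1*(-7))*7)*(-46) = ((24 + 7)*7)*(-46) = (31*7)*(-46) = 217*(-46) = -9982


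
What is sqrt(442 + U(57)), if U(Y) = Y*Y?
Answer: sqrt(3691) ≈ 60.754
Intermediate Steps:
U(Y) = Y**2
sqrt(442 + U(57)) = sqrt(442 + 57**2) = sqrt(442 + 3249) = sqrt(3691)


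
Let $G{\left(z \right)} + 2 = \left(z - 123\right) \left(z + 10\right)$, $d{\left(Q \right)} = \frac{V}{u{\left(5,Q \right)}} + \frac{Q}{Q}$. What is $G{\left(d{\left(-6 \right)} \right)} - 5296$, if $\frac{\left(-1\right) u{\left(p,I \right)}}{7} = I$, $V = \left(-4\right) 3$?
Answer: $- \frac{323802}{49} \approx -6608.2$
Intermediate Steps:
$V = -12$
$u{\left(p,I \right)} = - 7 I$
$d{\left(Q \right)} = 1 + \frac{12}{7 Q}$ ($d{\left(Q \right)} = - \frac{12}{\left(-7\right) Q} + \frac{Q}{Q} = - 12 \left(- \frac{1}{7 Q}\right) + 1 = \frac{12}{7 Q} + 1 = 1 + \frac{12}{7 Q}$)
$G{\left(z \right)} = -2 + \left(-123 + z\right) \left(10 + z\right)$ ($G{\left(z \right)} = -2 + \left(z - 123\right) \left(z + 10\right) = -2 + \left(-123 + z\right) \left(10 + z\right)$)
$G{\left(d{\left(-6 \right)} \right)} - 5296 = \left(-1232 + \left(\frac{\frac{12}{7} - 6}{-6}\right)^{2} - 113 \frac{\frac{12}{7} - 6}{-6}\right) - 5296 = \left(-1232 + \left(\left(- \frac{1}{6}\right) \left(- \frac{30}{7}\right)\right)^{2} - 113 \left(\left(- \frac{1}{6}\right) \left(- \frac{30}{7}\right)\right)\right) - 5296 = \left(-1232 + \left(\frac{5}{7}\right)^{2} - \frac{565}{7}\right) - 5296 = \left(-1232 + \frac{25}{49} - \frac{565}{7}\right) - 5296 = - \frac{64298}{49} - 5296 = - \frac{323802}{49}$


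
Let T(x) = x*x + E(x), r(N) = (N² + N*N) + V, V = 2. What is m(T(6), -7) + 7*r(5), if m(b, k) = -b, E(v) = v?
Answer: 322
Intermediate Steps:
r(N) = 2 + 2*N² (r(N) = (N² + N*N) + 2 = (N² + N²) + 2 = 2*N² + 2 = 2 + 2*N²)
T(x) = x + x² (T(x) = x*x + x = x² + x = x + x²)
m(T(6), -7) + 7*r(5) = -6*(1 + 6) + 7*(2 + 2*5²) = -6*7 + 7*(2 + 2*25) = -1*42 + 7*(2 + 50) = -42 + 7*52 = -42 + 364 = 322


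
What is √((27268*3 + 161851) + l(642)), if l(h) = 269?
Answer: 2*√60981 ≈ 493.89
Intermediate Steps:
√((27268*3 + 161851) + l(642)) = √((27268*3 + 161851) + 269) = √((81804 + 161851) + 269) = √(243655 + 269) = √243924 = 2*√60981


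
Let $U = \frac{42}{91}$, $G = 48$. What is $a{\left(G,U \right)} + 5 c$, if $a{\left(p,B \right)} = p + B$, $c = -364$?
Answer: $- \frac{23030}{13} \approx -1771.5$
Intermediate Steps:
$U = \frac{6}{13}$ ($U = 42 \cdot \frac{1}{91} = \frac{6}{13} \approx 0.46154$)
$a{\left(p,B \right)} = B + p$
$a{\left(G,U \right)} + 5 c = \left(\frac{6}{13} + 48\right) + 5 \left(-364\right) = \frac{630}{13} - 1820 = - \frac{23030}{13}$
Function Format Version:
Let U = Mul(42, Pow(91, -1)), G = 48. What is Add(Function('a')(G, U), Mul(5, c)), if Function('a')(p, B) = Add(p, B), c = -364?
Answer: Rational(-23030, 13) ≈ -1771.5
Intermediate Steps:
U = Rational(6, 13) (U = Mul(42, Rational(1, 91)) = Rational(6, 13) ≈ 0.46154)
Function('a')(p, B) = Add(B, p)
Add(Function('a')(G, U), Mul(5, c)) = Add(Add(Rational(6, 13), 48), Mul(5, -364)) = Add(Rational(630, 13), -1820) = Rational(-23030, 13)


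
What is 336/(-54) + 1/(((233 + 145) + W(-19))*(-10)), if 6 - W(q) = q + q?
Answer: -236329/37980 ≈ -6.2225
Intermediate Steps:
W(q) = 6 - 2*q (W(q) = 6 - (q + q) = 6 - 2*q)
336/(-54) + 1/(((233 + 145) + W(-19))*(-10)) = 336/(-54) + 1/(((233 + 145) + (6 - 2*(-19)))*(-10)) = 336*(-1/54) - ⅒/(378 + (6 + 38)) = -56/9 - ⅒/(378 + 44) = -56/9 - ⅒/422 = -56/9 + (1/422)*(-⅒) = -56/9 - 1/4220 = -236329/37980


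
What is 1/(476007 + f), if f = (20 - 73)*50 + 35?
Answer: 1/473392 ≈ 2.1124e-6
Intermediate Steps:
f = -2615 (f = -53*50 + 35 = -2650 + 35 = -2615)
1/(476007 + f) = 1/(476007 - 2615) = 1/473392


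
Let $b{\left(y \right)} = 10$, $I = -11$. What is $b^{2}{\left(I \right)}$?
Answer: $100$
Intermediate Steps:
$b^{2}{\left(I \right)} = 10^{2} = 100$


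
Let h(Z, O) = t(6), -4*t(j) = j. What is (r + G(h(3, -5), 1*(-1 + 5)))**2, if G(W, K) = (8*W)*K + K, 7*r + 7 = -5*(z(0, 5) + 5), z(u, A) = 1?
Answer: 119025/49 ≈ 2429.1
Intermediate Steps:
t(j) = -j/4
h(Z, O) = -3/2 (h(Z, O) = -1/4*6 = -3/2)
r = -37/7 (r = -1 + (-5*(1 + 5))/7 = -1 + (-5*6)/7 = -1 + (1/7)*(-30) = -1 - 30/7 = -37/7 ≈ -5.2857)
G(W, K) = K + 8*K*W (G(W, K) = 8*K*W + K = K + 8*K*W)
(r + G(h(3, -5), 1*(-1 + 5)))**2 = (-37/7 + (1*(-1 + 5))*(1 + 8*(-3/2)))**2 = (-37/7 + (1*4)*(1 - 12))**2 = (-37/7 + 4*(-11))**2 = (-37/7 - 44)**2 = (-345/7)**2 = 119025/49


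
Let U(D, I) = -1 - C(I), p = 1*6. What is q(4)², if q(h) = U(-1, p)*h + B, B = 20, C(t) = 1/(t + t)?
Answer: 2209/9 ≈ 245.44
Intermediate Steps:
C(t) = 1/(2*t)
p = 6
U(D, I) = -1 - 1/(2*I)
q(h) = 20 - 13*h/12 (q(h) = ((-½ - 1*6)/6)*h + 20 = ((-½ - 6)/6)*h + 20 = ((⅙)*(-13/2))*h + 20 = -13*h/12 + 20 = 20 - 13*h/12)
q(4)² = (20 - 13/12*4)² = (20 - 13/3)² = (47/3)² = 2209/9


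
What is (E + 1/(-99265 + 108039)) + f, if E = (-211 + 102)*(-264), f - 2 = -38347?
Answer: -83958405/8774 ≈ -9569.0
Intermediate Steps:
f = -38345 (f = 2 - 38347 = -38345)
E = 28776 (E = -109*(-264) = 28776)
(E + 1/(-99265 + 108039)) + f = (28776 + 1/(-99265 + 108039)) - 38345 = (28776 + 1/8774) - 38345 = 252480625/8774 - 38345 = -83958405/8774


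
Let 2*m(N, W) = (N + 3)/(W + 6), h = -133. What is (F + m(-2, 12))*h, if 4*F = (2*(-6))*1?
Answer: 14231/36 ≈ 395.31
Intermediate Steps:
m(N, W) = (3 + N)/(2*(6 + W)) (m(N, W) = ((N + 3)/(W + 6))/2 = ((3 + N)/(6 + W))/2 = (3 + N)/(2*(6 + W)))
F = -3 (F = ((2*(-6))*1)/4 = (-12*1)/4 = (¼)*(-12) = -3)
(F + m(-2, 12))*h = (-3 + (3 - 2)/(2*(6 + 12)))*(-133) = (-3 + (½)*1/18)*(-133) = (-3 + (½)*(1/18)*1)*(-133) = (-3 + 1/36)*(-133) = -107/36*(-133) = 14231/36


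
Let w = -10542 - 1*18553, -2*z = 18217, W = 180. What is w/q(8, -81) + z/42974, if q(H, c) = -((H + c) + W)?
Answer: 2498707841/9196436 ≈ 271.70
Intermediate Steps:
z = -18217/2 (z = -½*18217 = -18217/2 ≈ -9108.5)
w = -29095 (w = -10542 - 18553 = -29095)
q(H, c) = -180 - H - c (q(H, c) = -((H + c) + 180) = -(180 + H + c) = -180 - H - c)
w/q(8, -81) + z/42974 = -29095/(-180 - 1*8 - 1*(-81)) - 18217/2/42974 = -29095/(-180 - 8 + 81) - 18217/2*1/42974 = -29095/(-107) - 18217/85948 = -29095*(-1/107) - 18217/85948 = 29095/107 - 18217/85948 = 2498707841/9196436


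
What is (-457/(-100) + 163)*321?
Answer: 5378997/100 ≈ 53790.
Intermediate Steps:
(-457/(-100) + 163)*321 = (-457*(-1/100) + 163)*321 = (457/100 + 163)*321 = (16757/100)*321 = 5378997/100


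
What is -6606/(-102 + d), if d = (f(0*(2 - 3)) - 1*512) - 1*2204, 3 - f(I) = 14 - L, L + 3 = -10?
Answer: 3303/1421 ≈ 2.3244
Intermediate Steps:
L = -13 (L = -3 - 10 = -13)
f(I) = -24 (f(I) = 3 - (14 - 1*(-13)) = 3 - (14 + 13) = 3 - 1*27 = 3 - 27 = -24)
d = -2740 (d = (-24 - 1*512) - 1*2204 = (-24 - 512) - 2204 = -536 - 2204 = -2740)
-6606/(-102 + d) = -6606/(-102 - 2740) = -6606/(-2842) = -6606*(-1/2842) = 3303/1421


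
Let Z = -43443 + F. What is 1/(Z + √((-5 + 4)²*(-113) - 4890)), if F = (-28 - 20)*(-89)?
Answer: -39171/1534372244 - I*√5003/1534372244 ≈ -2.5529e-5 - 4.6098e-8*I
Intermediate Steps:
F = 4272 (F = -48*(-89) = 4272)
Z = -39171 (Z = -43443 + 4272 = -39171)
1/(Z + √((-5 + 4)²*(-113) - 4890)) = 1/(-39171 + √((-5 + 4)²*(-113) - 4890)) = 1/(-39171 + √((-1)²*(-113) - 4890)) = 1/(-39171 + √(1*(-113) - 4890)) = 1/(-39171 + √(-113 - 4890)) = 1/(-39171 + √(-5003)) = 1/(-39171 + I*√5003)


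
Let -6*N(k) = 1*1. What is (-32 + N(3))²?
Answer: 37249/36 ≈ 1034.7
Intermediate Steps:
N(k) = -⅙ (N(k) = -1/6 = -⅙*1 = -⅙)
(-32 + N(3))² = (-32 - ⅙)² = (-193/6)² = 37249/36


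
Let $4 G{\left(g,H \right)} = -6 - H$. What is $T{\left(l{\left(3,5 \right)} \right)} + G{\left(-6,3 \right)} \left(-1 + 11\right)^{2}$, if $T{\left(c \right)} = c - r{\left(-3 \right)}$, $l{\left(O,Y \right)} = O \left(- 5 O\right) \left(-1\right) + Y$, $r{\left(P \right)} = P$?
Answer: $-172$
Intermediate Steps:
$G{\left(g,H \right)} = - \frac{3}{2} - \frac{H}{4}$ ($G{\left(g,H \right)} = \frac{-6 - H}{4} = - \frac{3}{2} - \frac{H}{4}$)
$l{\left(O,Y \right)} = Y + 5 O^{2}$ ($l{\left(O,Y \right)} = - 5 O^{2} \left(-1\right) + Y = 5 O^{2} + Y = Y + 5 O^{2}$)
$T{\left(c \right)} = 3 + c$ ($T{\left(c \right)} = c - -3 = c + 3 = 3 + c$)
$T{\left(l{\left(3,5 \right)} \right)} + G{\left(-6,3 \right)} \left(-1 + 11\right)^{2} = \left(3 + \left(5 + 5 \cdot 3^{2}\right)\right) + \left(- \frac{3}{2} - \frac{3}{4}\right) \left(-1 + 11\right)^{2} = \left(3 + \left(5 + 5 \cdot 9\right)\right) + \left(- \frac{3}{2} - \frac{3}{4}\right) 10^{2} = \left(3 + \left(5 + 45\right)\right) - 225 = \left(3 + 50\right) - 225 = 53 - 225 = -172$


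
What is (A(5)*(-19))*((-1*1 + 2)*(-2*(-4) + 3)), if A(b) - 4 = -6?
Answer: 418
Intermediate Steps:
A(b) = -2 (A(b) = 4 - 6 = -2)
(A(5)*(-19))*((-1*1 + 2)*(-2*(-4) + 3)) = (-2*(-19))*((-1*1 + 2)*(-2*(-4) + 3)) = 38*((-1 + 2)*(8 + 3)) = 38*(1*11) = 38*11 = 418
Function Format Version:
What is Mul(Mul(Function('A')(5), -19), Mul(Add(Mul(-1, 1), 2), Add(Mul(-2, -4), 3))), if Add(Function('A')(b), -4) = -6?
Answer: 418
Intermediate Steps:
Function('A')(b) = -2 (Function('A')(b) = Add(4, -6) = -2)
Mul(Mul(Function('A')(5), -19), Mul(Add(Mul(-1, 1), 2), Add(Mul(-2, -4), 3))) = Mul(Mul(-2, -19), Mul(Add(Mul(-1, 1), 2), Add(Mul(-2, -4), 3))) = Mul(38, Mul(Add(-1, 2), Add(8, 3))) = Mul(38, Mul(1, 11)) = Mul(38, 11) = 418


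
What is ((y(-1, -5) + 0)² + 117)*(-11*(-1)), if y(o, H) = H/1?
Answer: 1562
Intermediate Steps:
y(o, H) = H (y(o, H) = H*1 = H)
((y(-1, -5) + 0)² + 117)*(-11*(-1)) = ((-5 + 0)² + 117)*(-11*(-1)) = ((-5)² + 117)*11 = (25 + 117)*11 = 142*11 = 1562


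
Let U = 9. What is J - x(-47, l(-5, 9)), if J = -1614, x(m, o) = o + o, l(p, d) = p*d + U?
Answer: -1542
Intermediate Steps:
l(p, d) = 9 + d*p (l(p, d) = p*d + 9 = d*p + 9 = 9 + d*p)
x(m, o) = 2*o
J - x(-47, l(-5, 9)) = -1614 - 2*(9 + 9*(-5)) = -1614 - 2*(9 - 45) = -1614 - 2*(-36) = -1614 - 1*(-72) = -1614 + 72 = -1542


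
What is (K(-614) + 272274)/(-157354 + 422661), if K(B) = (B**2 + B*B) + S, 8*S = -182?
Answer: 4104973/1061228 ≈ 3.8681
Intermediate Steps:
S = -91/4 (S = (1/8)*(-182) = -91/4 ≈ -22.750)
K(B) = -91/4 + 2*B**2 (K(B) = (B**2 + B*B) - 91/4 = (B**2 + B**2) - 91/4 = 2*B**2 - 91/4 = -91/4 + 2*B**2)
(K(-614) + 272274)/(-157354 + 422661) = ((-91/4 + 2*(-614)**2) + 272274)/(-157354 + 422661) = ((-91/4 + 2*376996) + 272274)/265307 = ((-91/4 + 753992) + 272274)*(1/265307) = (3015877/4 + 272274)*(1/265307) = (4104973/4)*(1/265307) = 4104973/1061228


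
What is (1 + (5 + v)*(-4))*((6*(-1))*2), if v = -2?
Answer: 132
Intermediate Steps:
(1 + (5 + v)*(-4))*((6*(-1))*2) = (1 + (5 - 2)*(-4))*((6*(-1))*2) = (1 + 3*(-4))*(-6*2) = (1 - 12)*(-12) = -11*(-12) = 132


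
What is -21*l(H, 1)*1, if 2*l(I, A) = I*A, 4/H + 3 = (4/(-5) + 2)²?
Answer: 350/13 ≈ 26.923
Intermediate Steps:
H = -100/39 (H = 4/(-3 + (4/(-5) + 2)²) = 4/(-3 + (4*(-⅕) + 2)²) = 4/(-3 + (-⅘ + 2)²) = 4/(-3 + (6/5)²) = 4/(-3 + 36/25) = 4/(-39/25) = 4*(-25/39) = -100/39 ≈ -2.5641)
l(I, A) = A*I/2 (l(I, A) = (I*A)/2 = (A*I)/2 = A*I/2)
-21*l(H, 1)*1 = -21*(-100)/(2*39)*1 = -21*(-50/39)*1 = (350/13)*1 = 350/13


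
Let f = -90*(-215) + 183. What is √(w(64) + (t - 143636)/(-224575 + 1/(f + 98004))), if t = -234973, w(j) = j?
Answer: √45766122224282281905406/26395871774 ≈ 8.1047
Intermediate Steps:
f = 19533 (f = 19350 + 183 = 19533)
√(w(64) + (t - 143636)/(-224575 + 1/(f + 98004))) = √(64 + (-234973 - 143636)/(-224575 + 1/(19533 + 98004))) = √(64 - 378609/(-224575 + 1/117537)) = √(64 - 378609/(-26395871774/117537)) = √(64 - 378609*(-117537/26395871774)) = √(64 + 44500566033/26395871774) = √(1733836359569/26395871774) = √45766122224282281905406/26395871774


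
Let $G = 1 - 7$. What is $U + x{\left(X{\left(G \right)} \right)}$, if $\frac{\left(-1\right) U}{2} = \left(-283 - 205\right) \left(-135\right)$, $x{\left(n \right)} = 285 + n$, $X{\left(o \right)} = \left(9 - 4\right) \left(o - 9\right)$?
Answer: $-131550$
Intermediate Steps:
$G = -6$ ($G = 1 - 7 = -6$)
$X{\left(o \right)} = -45 + 5 o$ ($X{\left(o \right)} = 5 \left(-9 + o\right) = -45 + 5 o$)
$U = -131760$ ($U = - 2 \left(-283 - 205\right) \left(-135\right) = - 2 \left(\left(-488\right) \left(-135\right)\right) = \left(-2\right) 65880 = -131760$)
$U + x{\left(X{\left(G \right)} \right)} = -131760 + \left(285 + \left(-45 + 5 \left(-6\right)\right)\right) = -131760 + \left(285 - 75\right) = -131760 + 210 = -131550$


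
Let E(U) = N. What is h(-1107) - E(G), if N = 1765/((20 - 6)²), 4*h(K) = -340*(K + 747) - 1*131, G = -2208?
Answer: 1497354/49 ≈ 30558.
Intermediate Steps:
h(K) = -254111/4 - 85*K (h(K) = (-340*(K + 747) - 1*131)/4 = (-340*(747 + K) - 131)/4 = ((-253980 - 340*K) - 131)/4 = (-254111 - 340*K)/4 = -254111/4 - 85*K)
N = 1765/196 (N = 1765/(14²) = 1765/196 ≈ 9.0051)
E(U) = 1765/196
h(-1107) - E(G) = (-254111/4 - 85*(-1107)) - 1*1765/196 = (-254111/4 + 94095) - 1765/196 = 122269/4 - 1765/196 = 1497354/49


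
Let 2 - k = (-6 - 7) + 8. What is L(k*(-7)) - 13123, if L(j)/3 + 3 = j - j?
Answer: -13132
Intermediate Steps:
k = 7 (k = 2 - ((-6 - 7) + 8) = 2 - (-13 + 8) = 2 - 1*(-5) = 2 + 5 = 7)
L(j) = -9 (L(j) = -9 + 3*(j - j) = -9 + 3*0 = -9 + 0 = -9)
L(k*(-7)) - 13123 = -9 - 13123 = -13132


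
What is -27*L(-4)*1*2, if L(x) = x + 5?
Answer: -54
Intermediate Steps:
L(x) = 5 + x
-27*L(-4)*1*2 = -27*(5 - 4)*1*2 = -27*1*1*2 = -27*2 = -54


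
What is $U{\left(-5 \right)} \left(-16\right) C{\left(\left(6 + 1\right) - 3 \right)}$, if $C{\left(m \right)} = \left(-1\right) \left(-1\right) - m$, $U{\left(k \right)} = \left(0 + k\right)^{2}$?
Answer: $1200$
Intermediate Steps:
$U{\left(k \right)} = k^{2}$
$C{\left(m \right)} = 1 - m$
$U{\left(-5 \right)} \left(-16\right) C{\left(\left(6 + 1\right) - 3 \right)} = \left(-5\right)^{2} \left(-16\right) \left(1 - \left(\left(6 + 1\right) - 3\right)\right) = 25 \left(-16\right) \left(1 - \left(7 - 3\right)\right) = - 400 \left(1 - 4\right) = \left(-400\right) \left(-3\right) = 1200$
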